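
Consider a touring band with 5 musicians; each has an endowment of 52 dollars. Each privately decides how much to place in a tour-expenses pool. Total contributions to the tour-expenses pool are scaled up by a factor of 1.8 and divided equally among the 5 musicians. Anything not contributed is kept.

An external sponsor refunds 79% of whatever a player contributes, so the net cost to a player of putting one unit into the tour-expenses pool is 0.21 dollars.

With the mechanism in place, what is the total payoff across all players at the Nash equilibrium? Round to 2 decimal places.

The effective private return per unit is now (1.8/5) / 0.21 = 1.7143 > 1, so every player's dominant strategy flips to full contribution.
So the Nash equilibrium is full contribution by all 5; the group earns 5 × (52 × 0.79 + 1.8 × 52) = 673.40.

673.40 dollars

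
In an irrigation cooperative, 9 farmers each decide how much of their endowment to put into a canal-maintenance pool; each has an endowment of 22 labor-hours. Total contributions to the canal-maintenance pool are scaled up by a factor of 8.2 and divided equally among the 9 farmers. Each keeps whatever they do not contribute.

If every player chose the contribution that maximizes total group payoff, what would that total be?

Each contributed unit returns 8.200 to the group as a whole (0.9111 to each of 9 players), which exceeds 1, so the social optimum is full contribution: group total = 8.200 × 198 = 1623.60.

1623.60 labor-hours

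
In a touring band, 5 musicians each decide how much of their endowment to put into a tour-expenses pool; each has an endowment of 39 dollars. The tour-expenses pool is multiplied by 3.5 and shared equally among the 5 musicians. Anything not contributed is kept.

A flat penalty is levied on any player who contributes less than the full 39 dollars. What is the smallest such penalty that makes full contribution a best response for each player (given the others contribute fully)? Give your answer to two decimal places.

11.70 dollars

Given the others contribute fully, the best deviation is to contribute 0 (any partial contribution still incurs the fine and gives up units whose private return 0.7000 is below 1).
Deviating from 39 to 0 saves 39 dollars but forfeits the deviator's share of the drop in the tour-expenses pool: 3.5/5 × 39 = 27.30.
So the deviation gain is 39 − 27.30 = 11.70, and the fine must be at least 11.70 dollars to wipe it out.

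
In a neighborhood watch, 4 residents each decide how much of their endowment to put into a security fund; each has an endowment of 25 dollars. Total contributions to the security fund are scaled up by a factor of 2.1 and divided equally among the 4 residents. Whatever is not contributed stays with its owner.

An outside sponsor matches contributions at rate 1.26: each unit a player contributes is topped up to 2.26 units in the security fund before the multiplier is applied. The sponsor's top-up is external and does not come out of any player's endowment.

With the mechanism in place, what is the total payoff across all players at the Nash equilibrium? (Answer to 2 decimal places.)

474.60 dollars

With the mechanism, a contributed unit returns 2.1 × 2.26 / 4 = 1.1865 per unit of net cost to the contributor — now above 1 — so contributing fully is weakly dominant for every player.
At the Nash equilibrium everyone contributes 25. Group total payoff = 2.1 × 2.26 × 100 = 474.60.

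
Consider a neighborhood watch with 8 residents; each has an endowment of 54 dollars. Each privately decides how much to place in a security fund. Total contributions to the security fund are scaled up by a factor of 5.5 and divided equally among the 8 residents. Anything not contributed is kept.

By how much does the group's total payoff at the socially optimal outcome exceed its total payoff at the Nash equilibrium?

Each contributed unit returns 5.5/8 = 0.6875 to its contributor — below 1 — so contributing 0 is dominant for every player. At the Nash equilibrium everyone keeps their 54, and the group total is 8 × 54 = 432.
Each contributed unit returns 5.500 to the group as a whole (0.6875 to each of 8 players), which exceeds 1, so the social optimum is full contribution: group total = 5.500 × 432 = 2376.00.
Efficiency loss = 2376.00 − 432 = 1944.00.

1944.00 dollars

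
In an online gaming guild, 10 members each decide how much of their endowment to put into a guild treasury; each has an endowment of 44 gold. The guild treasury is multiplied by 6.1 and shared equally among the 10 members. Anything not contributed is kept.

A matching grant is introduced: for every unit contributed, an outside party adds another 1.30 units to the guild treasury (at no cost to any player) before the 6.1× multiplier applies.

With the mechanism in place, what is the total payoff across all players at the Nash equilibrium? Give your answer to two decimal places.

Under the mechanism each unit contributed yields 6.1 × 2.30 / 10 = 1.4030 back to its contributor per unit of net cost, which exceeds 1, making full contribution the dominant choice for everyone.
So the Nash equilibrium is full contribution by all 10; the group earns 6.1 × 2.30 × 440 = 6173.20.

6173.20 gold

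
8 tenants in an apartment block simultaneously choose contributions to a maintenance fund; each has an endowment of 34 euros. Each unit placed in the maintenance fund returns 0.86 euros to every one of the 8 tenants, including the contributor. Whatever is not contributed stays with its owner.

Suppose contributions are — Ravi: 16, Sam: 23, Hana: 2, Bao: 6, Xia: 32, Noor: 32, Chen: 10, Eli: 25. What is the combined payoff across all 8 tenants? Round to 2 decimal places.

1130.48 euros

Total contributed: 16 + 23 + 2 + 6 + 32 + 32 + 10 + 25 = 146; total kept: 8 × 34 − 146 = 126.
The maintenance fund pays out 0.86 × 8 × 146 = 1004.48 in aggregate.
Group total = 126 + 1004.48 = 1130.48.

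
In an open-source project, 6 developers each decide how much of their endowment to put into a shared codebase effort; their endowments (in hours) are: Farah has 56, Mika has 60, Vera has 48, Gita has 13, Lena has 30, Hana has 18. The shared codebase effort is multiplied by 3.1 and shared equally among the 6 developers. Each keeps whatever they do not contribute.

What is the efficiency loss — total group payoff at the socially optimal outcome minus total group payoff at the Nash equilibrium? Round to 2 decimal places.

The private return per contributed unit is 3.1/6 = 0.5167 < 1 for every player regardless of endowment, so the Nash equilibrium is zero contribution and the group total is Σ E_j = 56 + 60 + 48 + 13 + 30 + 18 = 225.
Each contributed unit returns 3.100 to the group, so the social optimum is full contribution by everyone: group total = 3.100 × 225 = 697.50.
Efficiency loss = (3.100 − 1) × 225 = 472.50.

472.50 hours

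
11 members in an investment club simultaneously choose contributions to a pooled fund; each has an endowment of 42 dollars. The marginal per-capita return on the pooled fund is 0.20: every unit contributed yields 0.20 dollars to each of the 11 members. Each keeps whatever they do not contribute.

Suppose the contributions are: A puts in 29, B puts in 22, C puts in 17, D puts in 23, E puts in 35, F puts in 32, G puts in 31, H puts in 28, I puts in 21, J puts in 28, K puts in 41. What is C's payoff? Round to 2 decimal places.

Total contributed: 29 + 22 + 17 + 23 + 35 + 32 + 31 + 28 + 21 + 28 + 41 = 307.
Each receives 0.20 × 307 = 61.40 from the pooled fund.
C keeps 42 − 17 = 25, so C's payoff is 25 + 61.40 = 86.40.

86.40 dollars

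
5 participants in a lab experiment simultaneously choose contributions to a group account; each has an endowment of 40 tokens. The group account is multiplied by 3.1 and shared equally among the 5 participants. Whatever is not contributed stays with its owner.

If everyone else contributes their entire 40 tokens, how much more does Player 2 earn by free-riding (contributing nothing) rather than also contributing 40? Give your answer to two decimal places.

15.20 tokens

Switching from a contribution of 40 to 0 lets Player 2 keep an extra 40 tokens, but lowers the group account by 40, which costs Player 2 their own share of that drop: 3.1/5 × 40 = 24.80.
Net gain = 40 − 24.80 = 15.20. The private return per contributed unit (0.6200) is below 1, so free-riding is indeed the best response regardless of what the others do.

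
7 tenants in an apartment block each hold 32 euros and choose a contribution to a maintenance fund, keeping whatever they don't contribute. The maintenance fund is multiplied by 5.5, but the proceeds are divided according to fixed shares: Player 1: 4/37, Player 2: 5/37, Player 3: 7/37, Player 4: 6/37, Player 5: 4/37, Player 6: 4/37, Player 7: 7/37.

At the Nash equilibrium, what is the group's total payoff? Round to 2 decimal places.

512.00 euros

Player j's private return per contributed unit is 5.5 × (j's share). Contributing is weakly dominant for j when that share is at least 1/5.5 = 0.1818, and contributing 0 is dominant otherwise.
Player 3 and Player 7 clear that bar, contributing 32 each; the remaining 5 contribute 0. Total contributed: 64.
The maintenance fund pays out 5.5 × 64 = 352.00 in total (split across the unequal shares, but the aggregate is all that matters for the group sum).
The 5 free-riders keep 32 each, adding 160. Group total = 160 + 352.00 = 512.00.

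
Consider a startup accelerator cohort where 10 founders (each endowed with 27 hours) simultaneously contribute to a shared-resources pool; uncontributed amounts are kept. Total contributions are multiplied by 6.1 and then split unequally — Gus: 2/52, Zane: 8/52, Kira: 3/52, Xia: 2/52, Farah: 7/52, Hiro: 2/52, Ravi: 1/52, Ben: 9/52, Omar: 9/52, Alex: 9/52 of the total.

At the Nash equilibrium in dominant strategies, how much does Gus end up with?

46.00 hours

Each unit j contributes comes back to j as 6.1 × (j's share), so j prefers to contribute only if that share exceeds 1/6.1 = 0.1639; otherwise keeping the unit dominates.
Ben, Omar and Alex are above the threshold, contributing 27 each; the remaining 7 contribute 0. Total contributed: 81.
Gus keeps 27 and receives 6.1 × 81 × 2/52 = 19.00 from the shared-resources pool, for a payoff of 46.00.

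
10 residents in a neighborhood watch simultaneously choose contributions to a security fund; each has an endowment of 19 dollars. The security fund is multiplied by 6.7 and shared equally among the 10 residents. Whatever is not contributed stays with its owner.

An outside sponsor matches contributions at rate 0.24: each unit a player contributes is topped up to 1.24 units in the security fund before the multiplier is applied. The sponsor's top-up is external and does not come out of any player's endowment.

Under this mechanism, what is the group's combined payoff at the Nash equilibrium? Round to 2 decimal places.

Even with the mechanism, each unit contributed returns only 6.7 × 1.24 / 10 = 0.8308 per unit of net cost, so contributing nothing is still dominant.
Everyone keeps their endowment and the group total is 10 × 19 = 190.

190.00 dollars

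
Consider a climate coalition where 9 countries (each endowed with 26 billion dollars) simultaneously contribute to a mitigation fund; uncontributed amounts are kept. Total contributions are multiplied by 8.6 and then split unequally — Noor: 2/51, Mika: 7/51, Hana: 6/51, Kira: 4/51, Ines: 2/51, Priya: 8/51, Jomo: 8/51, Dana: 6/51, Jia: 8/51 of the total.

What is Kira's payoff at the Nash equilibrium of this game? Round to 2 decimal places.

For player j, contributing a unit is worthwhile iff 8.6 × (j's share) ≥ 1, i.e. iff j's share is at least 0.1163.
Mika, Hana, Priya, Jomo, Dana and Jia are above the threshold, contributing 26 each; the remaining 3 contribute 0. Total contributed: 156.
Kira keeps 26 and receives 8.6 × 156 × 4/51 = 105.22 from the mitigation fund, for a payoff of 131.22.

131.22 billion dollars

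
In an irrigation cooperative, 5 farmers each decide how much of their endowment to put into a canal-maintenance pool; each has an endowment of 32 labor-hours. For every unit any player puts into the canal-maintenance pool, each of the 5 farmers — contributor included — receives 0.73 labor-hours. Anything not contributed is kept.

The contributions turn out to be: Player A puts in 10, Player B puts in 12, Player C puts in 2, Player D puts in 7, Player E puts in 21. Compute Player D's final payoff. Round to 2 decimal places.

Total contributed: 10 + 12 + 2 + 7 + 21 = 52.
Each receives 0.73 × 52 = 37.96 from the canal-maintenance pool.
Player D keeps 32 − 7 = 25, so Player D's payoff is 25 + 37.96 = 62.96.

62.96 labor-hours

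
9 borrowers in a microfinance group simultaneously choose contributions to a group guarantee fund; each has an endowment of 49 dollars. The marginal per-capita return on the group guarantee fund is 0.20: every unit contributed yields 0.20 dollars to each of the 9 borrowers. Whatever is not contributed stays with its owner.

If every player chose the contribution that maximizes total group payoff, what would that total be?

793.80 dollars

Each contributed unit returns 1.800 to the group as a whole (0.20 to each of 9 players), which exceeds 1, so the social optimum is full contribution: group total = 1.800 × 441 = 793.80.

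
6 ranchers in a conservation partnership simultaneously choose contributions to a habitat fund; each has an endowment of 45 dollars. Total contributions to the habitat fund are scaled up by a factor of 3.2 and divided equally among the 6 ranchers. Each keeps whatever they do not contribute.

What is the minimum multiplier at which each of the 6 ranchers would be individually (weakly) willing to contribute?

A contributed unit returns (multiplier)/6 to its contributor.
This reaches 1 exactly when the multiplier is 6.

6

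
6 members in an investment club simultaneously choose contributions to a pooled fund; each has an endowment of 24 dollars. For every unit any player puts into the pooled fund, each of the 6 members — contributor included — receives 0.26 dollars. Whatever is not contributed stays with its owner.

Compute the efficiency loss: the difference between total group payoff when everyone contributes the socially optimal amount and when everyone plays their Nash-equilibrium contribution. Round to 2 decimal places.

The private return per contributed unit is 0.26 < 1, so contributing 0 is dominant for every player. At the Nash equilibrium everyone keeps their 24, and the group total is 6 × 24 = 144.
Each contributed unit returns 1.560 to the group as a whole (0.26 to each of 6 players), which exceeds 1, so the social optimum is full contribution: group total = 1.560 × 144 = 224.64.
Efficiency loss = 224.64 − 144 = 80.64.

80.64 dollars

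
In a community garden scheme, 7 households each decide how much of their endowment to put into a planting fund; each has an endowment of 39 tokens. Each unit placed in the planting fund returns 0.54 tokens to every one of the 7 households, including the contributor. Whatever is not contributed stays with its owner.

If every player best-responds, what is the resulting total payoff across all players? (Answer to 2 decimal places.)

The private return per contributed unit is 0.54 < 1, so contributing 0 is dominant for every player. At the Nash equilibrium everyone keeps their 39, and the group total is 7 × 39 = 273.

273.00 tokens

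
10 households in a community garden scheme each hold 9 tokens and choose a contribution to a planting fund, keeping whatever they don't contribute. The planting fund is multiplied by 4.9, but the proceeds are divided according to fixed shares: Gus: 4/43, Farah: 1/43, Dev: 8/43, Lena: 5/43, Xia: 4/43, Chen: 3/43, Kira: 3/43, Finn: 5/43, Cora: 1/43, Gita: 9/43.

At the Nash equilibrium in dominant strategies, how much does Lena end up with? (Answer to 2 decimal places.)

14.13 tokens

Each unit j contributes comes back to j as 4.9 × (j's share), so j prefers to contribute only if that share exceeds 1/4.9 = 0.2041; otherwise keeping the unit dominates.
The only share above 0.2041 is Gita's 9/43, contributing 9; the remaining 9 contribute 0. Total contributed: 9.
Lena keeps 9 and receives 4.9 × 9 × 5/43 = 5.13 from the planting fund, for a payoff of 14.13.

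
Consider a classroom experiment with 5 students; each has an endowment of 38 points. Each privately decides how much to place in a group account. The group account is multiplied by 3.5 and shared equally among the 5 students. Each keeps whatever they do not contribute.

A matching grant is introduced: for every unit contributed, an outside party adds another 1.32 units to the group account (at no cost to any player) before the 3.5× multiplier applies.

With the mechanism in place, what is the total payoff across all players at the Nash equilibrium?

1542.80 points

Under the mechanism each unit contributed yields 3.5 × 2.32 / 5 = 1.6240 back to its contributor per unit of net cost, which exceeds 1, making full contribution the dominant choice for everyone.
So the Nash equilibrium is full contribution by all 5; the group earns 3.5 × 2.32 × 190 = 1542.80.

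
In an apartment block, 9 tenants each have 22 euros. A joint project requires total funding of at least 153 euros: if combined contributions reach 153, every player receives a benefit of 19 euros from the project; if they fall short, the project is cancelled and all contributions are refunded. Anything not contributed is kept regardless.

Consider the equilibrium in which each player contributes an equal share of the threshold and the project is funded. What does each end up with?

24 euros

Equal share of the threshold: 153/9 = 17.
At this profile no one gains by cutting their contribution: any cut drops the total below 153, the project is cancelled, contributions are refunded, and the deviator ends with 22, which is less than 22 − 17 + 19 = 24. Contributing more than 17 just wastes the excess. So contributing exactly 17 is a best response.
Each player's payoff: 22 − 17 + 19 = 24.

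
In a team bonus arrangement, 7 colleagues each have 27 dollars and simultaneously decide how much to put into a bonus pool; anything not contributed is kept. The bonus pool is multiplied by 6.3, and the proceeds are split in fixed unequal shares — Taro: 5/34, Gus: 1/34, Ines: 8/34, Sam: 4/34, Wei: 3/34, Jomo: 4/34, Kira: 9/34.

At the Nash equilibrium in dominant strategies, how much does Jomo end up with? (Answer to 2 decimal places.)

67.02 dollars

Each unit j contributes comes back to j as 6.3 × (j's share), so j prefers to contribute only if that share exceeds 1/6.3 = 0.1587; otherwise keeping the unit dominates.
Ines and Kira are above the threshold, contributing 27 each; the remaining 5 contribute 0. Total contributed: 54.
Jomo keeps 27 and receives 6.3 × 54 × 4/34 = 40.02 from the bonus pool, for a payoff of 67.02.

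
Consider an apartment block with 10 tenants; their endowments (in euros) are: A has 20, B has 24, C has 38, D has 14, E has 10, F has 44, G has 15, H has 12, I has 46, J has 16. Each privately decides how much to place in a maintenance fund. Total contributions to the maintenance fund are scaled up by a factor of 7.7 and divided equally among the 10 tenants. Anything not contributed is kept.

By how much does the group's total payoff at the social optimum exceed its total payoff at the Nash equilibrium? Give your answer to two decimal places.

1601.30 euros

The private return per contributed unit is 7.7/10 = 0.7700 < 1 for every player regardless of endowment, so the Nash equilibrium is zero contribution and the group total is Σ E_j = 20 + 24 + 38 + 14 + 10 + 44 + 15 + 12 + 46 + 16 = 239.
Each contributed unit returns 7.700 to the group, so the social optimum is full contribution by everyone: group total = 7.700 × 239 = 1840.30.
Efficiency loss = (7.700 − 1) × 239 = 1601.30.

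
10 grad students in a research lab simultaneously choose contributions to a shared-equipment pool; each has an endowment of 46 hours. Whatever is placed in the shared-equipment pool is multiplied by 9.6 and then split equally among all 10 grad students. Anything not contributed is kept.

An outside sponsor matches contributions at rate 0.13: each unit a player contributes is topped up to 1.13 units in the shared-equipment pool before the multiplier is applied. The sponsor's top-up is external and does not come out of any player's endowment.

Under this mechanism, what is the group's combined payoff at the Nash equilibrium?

With the mechanism, a contributed unit returns 9.6 × 1.13 / 10 = 1.0848 per unit of net cost to the contributor — now above 1 — so contributing fully is weakly dominant for every player.
So the Nash equilibrium is full contribution by all 10; the group earns 9.6 × 1.13 × 460 = 4990.08.

4990.08 hours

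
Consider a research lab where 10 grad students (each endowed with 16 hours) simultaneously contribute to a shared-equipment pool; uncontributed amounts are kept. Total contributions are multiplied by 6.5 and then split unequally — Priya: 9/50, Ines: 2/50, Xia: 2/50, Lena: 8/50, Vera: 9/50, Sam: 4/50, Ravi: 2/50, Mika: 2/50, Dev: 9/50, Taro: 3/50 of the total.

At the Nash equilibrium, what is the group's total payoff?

Player j's private return per contributed unit is 6.5 × (j's share). Contributing is weakly dominant for j when that share is at least 1/6.5 = 0.1538, and contributing 0 is dominant otherwise.
Priya, Lena, Vera and Dev are above the threshold, contributing 16 each; the remaining 6 contribute 0. Total contributed: 64.
The shared-equipment pool pays out 6.5 × 64 = 416.00 in total (split across the unequal shares, but the aggregate is all that matters for the group sum).
The 6 free-riders keep 16 each, adding 96. Group total = 96 + 416.00 = 512.00.

512.00 hours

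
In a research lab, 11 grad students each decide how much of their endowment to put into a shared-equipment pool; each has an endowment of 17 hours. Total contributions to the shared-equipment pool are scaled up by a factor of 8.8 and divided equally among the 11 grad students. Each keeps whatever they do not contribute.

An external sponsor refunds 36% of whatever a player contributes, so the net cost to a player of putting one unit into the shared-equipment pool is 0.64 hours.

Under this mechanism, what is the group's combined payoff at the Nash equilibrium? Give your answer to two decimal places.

1712.92 hours

Under the mechanism each unit contributed yields (8.8/11) / 0.64 = 1.2500 back to its contributor per unit of net cost, which exceeds 1, making full contribution the dominant choice for everyone.
At the Nash equilibrium everyone contributes 17. Group total payoff = 11 × (17 × 0.36 + 8.8 × 17) = 1712.92.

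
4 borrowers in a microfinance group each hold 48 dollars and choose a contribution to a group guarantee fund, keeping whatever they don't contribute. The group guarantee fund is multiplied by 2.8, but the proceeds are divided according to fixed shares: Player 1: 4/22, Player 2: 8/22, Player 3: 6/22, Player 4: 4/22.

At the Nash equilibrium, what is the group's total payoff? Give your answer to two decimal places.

278.40 dollars

Each unit j contributes comes back to j as 2.8 × (j's share), so j prefers to contribute only if that share exceeds 1/2.8 = 0.3571; otherwise keeping the unit dominates.
Only Player 2 (8/22) clears that bar, contributing 48; the remaining 3 contribute 0. Total contributed: 48.
The group guarantee fund pays out 2.8 × 48 = 134.40 in total (split across the unequal shares, but the aggregate is all that matters for the group sum).
The 3 free-riders keep 48 each, adding 144. Group total = 144 + 134.40 = 278.40.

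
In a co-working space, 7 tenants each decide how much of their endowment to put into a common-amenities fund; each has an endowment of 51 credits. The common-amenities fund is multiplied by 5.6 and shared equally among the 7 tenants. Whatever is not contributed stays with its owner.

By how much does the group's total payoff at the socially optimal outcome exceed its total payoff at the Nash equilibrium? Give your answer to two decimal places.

Each contributed unit returns 5.6/7 = 0.8000 to its contributor — below 1 — so contributing 0 is dominant for every player. At the Nash equilibrium everyone keeps their 51, and the group total is 7 × 51 = 357.
Each contributed unit returns 5.600 to the group as a whole (0.8000 to each of 7 players), which exceeds 1, so the social optimum is full contribution: group total = 5.600 × 357 = 1999.20.
Efficiency loss = 1999.20 − 357 = 1642.20.

1642.20 credits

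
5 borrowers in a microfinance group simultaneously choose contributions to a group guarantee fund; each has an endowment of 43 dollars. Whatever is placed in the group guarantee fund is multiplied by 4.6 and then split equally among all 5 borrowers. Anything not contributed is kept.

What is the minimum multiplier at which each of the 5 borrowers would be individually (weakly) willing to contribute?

5

A contributed unit returns (multiplier)/5 to its contributor.
This reaches 1 exactly when the multiplier is 5.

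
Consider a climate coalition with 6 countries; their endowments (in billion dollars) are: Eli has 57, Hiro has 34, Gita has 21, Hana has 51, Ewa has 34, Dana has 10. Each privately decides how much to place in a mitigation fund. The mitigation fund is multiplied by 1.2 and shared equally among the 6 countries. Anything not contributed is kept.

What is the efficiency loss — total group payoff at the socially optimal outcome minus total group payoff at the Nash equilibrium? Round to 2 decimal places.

41.40 billion dollars

The private return per contributed unit is 1.2/6 = 0.2000 < 1 for every player regardless of endowment, so the Nash equilibrium is zero contribution and the group total is Σ E_j = 57 + 34 + 21 + 51 + 34 + 10 = 207.
Each contributed unit returns 1.200 to the group, so the social optimum is full contribution by everyone: group total = 1.200 × 207 = 248.40.
Efficiency loss = (1.200 − 1) × 207 = 41.40.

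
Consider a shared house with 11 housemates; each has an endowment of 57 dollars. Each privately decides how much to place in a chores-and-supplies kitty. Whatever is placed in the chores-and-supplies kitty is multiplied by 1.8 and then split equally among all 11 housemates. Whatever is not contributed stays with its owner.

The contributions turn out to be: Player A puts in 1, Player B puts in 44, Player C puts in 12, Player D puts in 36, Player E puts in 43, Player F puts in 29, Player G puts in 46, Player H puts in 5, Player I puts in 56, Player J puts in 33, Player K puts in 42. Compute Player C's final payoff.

101.78 dollars

Total contributed: 1 + 44 + 12 + 36 + 43 + 29 + 46 + 5 + 56 + 33 + 42 = 347.
Each receives 1.8 × 347 / 11 = 56.78 from the chores-and-supplies kitty.
Player C keeps 57 − 12 = 45, so Player C's payoff is 45 + 56.78 = 101.78.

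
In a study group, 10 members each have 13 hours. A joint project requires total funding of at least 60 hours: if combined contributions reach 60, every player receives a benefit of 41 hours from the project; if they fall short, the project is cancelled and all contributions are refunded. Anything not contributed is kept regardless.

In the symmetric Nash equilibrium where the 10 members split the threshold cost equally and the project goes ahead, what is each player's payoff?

48 hours

Equal share of the threshold: 60/10 = 6.
At this profile no one gains by cutting their contribution: any cut drops the total below 60, the project is cancelled, contributions are refunded, and the deviator ends with 13, which is less than 13 − 6 + 41 = 48. Contributing more than 6 just wastes the excess. So contributing exactly 6 is a best response.
Each player's payoff: 13 − 6 + 41 = 48.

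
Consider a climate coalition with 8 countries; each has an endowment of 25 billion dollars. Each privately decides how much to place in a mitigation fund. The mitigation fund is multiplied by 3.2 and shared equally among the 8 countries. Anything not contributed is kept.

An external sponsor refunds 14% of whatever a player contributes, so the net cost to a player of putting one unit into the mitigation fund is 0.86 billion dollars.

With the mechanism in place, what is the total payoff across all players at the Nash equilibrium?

The effective private return is (3.2/8) / 0.86 = 0.4651, which is still under 1, so the mechanism doesn't change anyone's dominant strategy: zero contribution.
Everyone keeps their endowment and the group total is 8 × 25 = 200.

200.00 billion dollars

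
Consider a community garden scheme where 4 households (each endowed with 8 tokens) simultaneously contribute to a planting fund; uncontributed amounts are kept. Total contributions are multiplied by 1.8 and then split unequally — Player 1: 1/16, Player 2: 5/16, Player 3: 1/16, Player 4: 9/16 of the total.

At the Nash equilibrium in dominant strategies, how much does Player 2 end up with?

Player j's private return per contributed unit is 1.8 × (j's share). Contributing is weakly dominant for j when that share is at least 1/1.8 = 0.5556, and contributing 0 is dominant otherwise.
Only Player 4 (9/16) clears that bar, contributing 8; the remaining 3 contribute 0. Total contributed: 8.
Player 2 keeps 8 and receives 1.8 × 8 × 5/16 = 4.50 from the planting fund, for a payoff of 12.50.

12.50 tokens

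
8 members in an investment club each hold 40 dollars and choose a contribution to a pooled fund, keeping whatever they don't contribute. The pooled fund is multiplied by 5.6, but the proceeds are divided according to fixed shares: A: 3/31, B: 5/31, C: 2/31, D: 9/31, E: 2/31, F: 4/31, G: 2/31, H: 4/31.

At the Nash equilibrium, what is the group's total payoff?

504.00 dollars

Player j's private return per contributed unit is 5.6 × (j's share). Contributing is weakly dominant for j when that share is at least 1/5.6 = 0.1786, and contributing 0 is dominant otherwise.
D alone (share 9/31) is above the threshold, contributing 40; the remaining 7 contribute 0. Total contributed: 40.
The pooled fund pays out 5.6 × 40 = 224.00 in total (split across the unequal shares, but the aggregate is all that matters for the group sum).
The 7 free-riders keep 40 each, adding 280. Group total = 280 + 224.00 = 504.00.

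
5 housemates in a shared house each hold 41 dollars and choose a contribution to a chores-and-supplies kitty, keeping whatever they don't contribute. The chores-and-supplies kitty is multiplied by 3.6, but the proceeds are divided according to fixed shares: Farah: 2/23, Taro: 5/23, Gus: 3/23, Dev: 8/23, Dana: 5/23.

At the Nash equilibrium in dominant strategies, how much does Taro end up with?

73.09 dollars

Each unit j contributes comes back to j as 3.6 × (j's share), so j prefers to contribute only if that share exceeds 1/3.6 = 0.2778; otherwise keeping the unit dominates.
Only Dev (8/23) clears that bar, contributing 41; the remaining 4 contribute 0. Total contributed: 41.
Taro keeps 41 and receives 3.6 × 41 × 5/23 = 32.09 from the chores-and-supplies kitty, for a payoff of 73.09.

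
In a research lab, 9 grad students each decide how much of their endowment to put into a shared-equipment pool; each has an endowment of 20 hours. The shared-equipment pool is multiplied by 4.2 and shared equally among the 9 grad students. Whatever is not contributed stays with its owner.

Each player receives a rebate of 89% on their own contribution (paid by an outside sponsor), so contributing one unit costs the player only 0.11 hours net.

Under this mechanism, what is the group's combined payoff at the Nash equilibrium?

916.20 hours

Under the mechanism each unit contributed yields (4.2/9) / 0.11 = 4.2424 back to its contributor per unit of net cost, which exceeds 1, making full contribution the dominant choice for everyone.
So the Nash equilibrium is full contribution by all 9; the group earns 9 × (20 × 0.89 + 4.2 × 20) = 916.20.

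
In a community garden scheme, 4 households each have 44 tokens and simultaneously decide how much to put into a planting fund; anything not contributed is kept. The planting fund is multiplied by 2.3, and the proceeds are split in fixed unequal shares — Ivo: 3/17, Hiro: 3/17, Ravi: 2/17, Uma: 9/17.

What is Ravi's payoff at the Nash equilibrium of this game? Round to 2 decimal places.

55.91 tokens

A player with share s gets back 2.3·s per unit contributed, so full contribution is dominant for anyone with s > 1/2.3 = 0.4348 and zero contribution is dominant for anyone below.
Uma alone (share 9/17) is above the threshold, contributing 44; the remaining 3 contribute 0. Total contributed: 44.
Ravi keeps 44 and receives 2.3 × 44 × 2/17 = 11.91 from the planting fund, for a payoff of 55.91.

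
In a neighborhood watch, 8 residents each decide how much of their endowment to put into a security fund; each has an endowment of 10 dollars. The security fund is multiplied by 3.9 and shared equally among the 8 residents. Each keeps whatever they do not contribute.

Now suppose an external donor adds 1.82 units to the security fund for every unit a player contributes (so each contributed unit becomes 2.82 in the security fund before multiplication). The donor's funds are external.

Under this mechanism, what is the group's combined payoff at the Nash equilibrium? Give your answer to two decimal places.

With the mechanism, a contributed unit returns 3.9 × 2.82 / 8 = 1.3748 per unit of net cost to the contributor — now above 1 — so contributing fully is weakly dominant for every player.
So the Nash equilibrium is full contribution by all 8; the group earns 3.9 × 2.82 × 80 = 879.84.

879.84 dollars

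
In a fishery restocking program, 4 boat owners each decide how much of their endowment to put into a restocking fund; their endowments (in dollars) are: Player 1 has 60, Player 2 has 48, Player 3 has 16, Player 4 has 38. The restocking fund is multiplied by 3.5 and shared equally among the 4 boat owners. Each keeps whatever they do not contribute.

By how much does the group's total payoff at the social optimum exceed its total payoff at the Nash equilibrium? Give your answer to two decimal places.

405.00 dollars

The private return per contributed unit is 3.5/4 = 0.8750 < 1 for every player regardless of endowment, so the Nash equilibrium is zero contribution and the group total is Σ E_j = 60 + 48 + 16 + 38 = 162.
Each contributed unit returns 3.500 to the group, so the social optimum is full contribution by everyone: group total = 3.500 × 162 = 567.00.
Efficiency loss = (3.500 − 1) × 162 = 405.00.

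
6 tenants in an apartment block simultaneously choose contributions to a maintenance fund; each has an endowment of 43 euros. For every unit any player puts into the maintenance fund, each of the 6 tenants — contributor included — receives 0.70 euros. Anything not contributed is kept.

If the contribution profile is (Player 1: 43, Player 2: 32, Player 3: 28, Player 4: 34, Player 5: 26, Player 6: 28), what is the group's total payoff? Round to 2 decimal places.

869.20 euros

Total contributed: 43 + 32 + 28 + 34 + 26 + 28 = 191; total kept: 6 × 43 − 191 = 67.
The maintenance fund pays out 0.70 × 6 × 191 = 802.20 in aggregate.
Group total = 67 + 802.20 = 869.20.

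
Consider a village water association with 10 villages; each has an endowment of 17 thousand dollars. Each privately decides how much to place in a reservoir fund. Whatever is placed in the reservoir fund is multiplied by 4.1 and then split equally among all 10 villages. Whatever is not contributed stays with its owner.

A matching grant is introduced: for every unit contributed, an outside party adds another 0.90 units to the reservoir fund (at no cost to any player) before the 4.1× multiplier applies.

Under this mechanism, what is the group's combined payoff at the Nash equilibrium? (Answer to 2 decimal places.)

170.00 thousand dollars

Even with the mechanism, each unit contributed returns only 4.1 × 1.90 / 10 = 0.7790 per unit of net cost, so contributing nothing is still dominant.
At the Nash equilibrium no one contributes; group total payoff = 10 × 17 = 170.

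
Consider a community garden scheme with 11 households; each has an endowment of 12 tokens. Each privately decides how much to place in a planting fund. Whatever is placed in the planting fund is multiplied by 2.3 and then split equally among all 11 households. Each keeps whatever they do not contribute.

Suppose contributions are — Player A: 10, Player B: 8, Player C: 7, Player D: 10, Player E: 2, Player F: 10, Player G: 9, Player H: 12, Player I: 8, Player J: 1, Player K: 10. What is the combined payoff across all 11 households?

Total contributed: 10 + 8 + 7 + 10 + 2 + 10 + 9 + 12 + 8 + 1 + 10 = 87; total kept: 11 × 12 − 87 = 45.
The planting fund pays out 2.3 × 87 = 200.10 in aggregate.
Group total = 45 + 200.10 = 245.10.

245.10 tokens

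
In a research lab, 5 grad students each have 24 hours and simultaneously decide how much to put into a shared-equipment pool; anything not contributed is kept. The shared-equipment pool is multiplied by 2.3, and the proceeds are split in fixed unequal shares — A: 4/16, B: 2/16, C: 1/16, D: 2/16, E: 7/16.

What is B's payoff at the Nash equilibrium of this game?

Player j's private return per contributed unit is 2.3 × (j's share). Contributing is weakly dominant for j when that share is at least 1/2.3 = 0.4348, and contributing 0 is dominant otherwise.
E alone (share 7/16) is above the threshold, contributing 24; the remaining 4 contribute 0. Total contributed: 24.
B keeps 24 and receives 2.3 × 24 × 2/16 = 6.90 from the shared-equipment pool, for a payoff of 30.90.

30.90 hours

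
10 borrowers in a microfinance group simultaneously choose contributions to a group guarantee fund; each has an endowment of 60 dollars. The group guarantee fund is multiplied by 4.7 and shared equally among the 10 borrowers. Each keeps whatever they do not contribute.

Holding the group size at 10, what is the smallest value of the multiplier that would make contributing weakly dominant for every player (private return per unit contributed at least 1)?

A contributed unit returns (multiplier)/10 to its contributor.
This reaches 1 exactly when the multiplier is 10.

10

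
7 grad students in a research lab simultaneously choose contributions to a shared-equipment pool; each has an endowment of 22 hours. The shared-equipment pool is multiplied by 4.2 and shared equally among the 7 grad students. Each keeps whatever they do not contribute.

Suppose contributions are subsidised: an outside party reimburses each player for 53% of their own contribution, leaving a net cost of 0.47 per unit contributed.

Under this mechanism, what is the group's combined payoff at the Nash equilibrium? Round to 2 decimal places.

Under the mechanism each unit contributed yields (4.2/7) / 0.47 = 1.2766 back to its contributor per unit of net cost, which exceeds 1, making full contribution the dominant choice for everyone.
So the Nash equilibrium is full contribution by all 7; the group earns 7 × (22 × 0.53 + 4.2 × 22) = 728.42.

728.42 hours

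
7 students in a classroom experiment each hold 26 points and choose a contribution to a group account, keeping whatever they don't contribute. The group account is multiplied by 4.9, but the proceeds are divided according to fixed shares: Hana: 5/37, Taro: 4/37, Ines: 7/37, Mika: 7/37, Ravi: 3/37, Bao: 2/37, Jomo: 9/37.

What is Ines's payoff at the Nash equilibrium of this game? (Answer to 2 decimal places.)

A player with share s gets back 4.9·s per unit contributed, so full contribution is dominant for anyone with s > 1/4.9 = 0.2041 and zero contribution is dominant for anyone below.
The only share above 0.2041 is Jomo's 9/37, contributing 26; the remaining 6 contribute 0. Total contributed: 26.
Ines keeps 26 and receives 4.9 × 26 × 7/37 = 24.10 from the group account, for a payoff of 50.10.

50.10 points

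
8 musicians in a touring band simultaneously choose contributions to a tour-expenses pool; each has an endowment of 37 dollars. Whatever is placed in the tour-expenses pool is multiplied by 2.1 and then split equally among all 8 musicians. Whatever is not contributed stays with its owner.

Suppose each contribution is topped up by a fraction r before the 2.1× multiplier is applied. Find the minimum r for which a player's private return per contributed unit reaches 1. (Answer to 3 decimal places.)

2.810

With matching at rate r, one contributed unit becomes (1 + r) in the tour-expenses pool and returns 2.1 × (1 + r) / 8 to the contributor.
Setting this equal to 1: 1 + r = 8/2.1 = 3.8095.
So the minimum matching rate is r = 3.8095 − 1 = 2.810.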